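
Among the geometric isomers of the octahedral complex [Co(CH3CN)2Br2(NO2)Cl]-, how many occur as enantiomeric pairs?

2

The distinct arrangements are (6 in all): CH3CN trans, Br trans; CH3CN cis, Br trans; CH3CN cis, Br cis (3 arrangements, 2 chiral); CH3CN trans, Br cis.
Of these, 2 lack any improper symmetry element and so occur as enantiomeric pairs, giving 6 + 2 = 8 stereoisomers in total.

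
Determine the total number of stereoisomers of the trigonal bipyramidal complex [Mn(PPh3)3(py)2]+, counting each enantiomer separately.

A trigonal bipyramid has two axial and three equatorial sites, which are chemically inequivalent.
Working through the distinct placements yields 3 geometric isomers: py both equatorial; py one axial, one equatorial; py both axial.
Each arrangement has an internal mirror plane or centre of symmetry, so none is chiral.

3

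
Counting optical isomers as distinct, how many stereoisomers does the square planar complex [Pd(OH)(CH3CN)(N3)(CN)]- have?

A square has two trans pairs of vertices; adjacent vertices are cis.
There are 3 geometric isomers: (CH3CN/N3 trans, CN/OH trans); (CH3CN/OH trans, CN/N3 trans); (CH3CN/CN trans, N3/OH trans).
Each arrangement has an internal mirror plane or centre of symmetry, so none is chiral.

3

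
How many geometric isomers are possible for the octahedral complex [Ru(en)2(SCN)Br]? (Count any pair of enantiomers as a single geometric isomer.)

Each en is bidentate and must span two cis positions.
The distinct arrangements are (2 in all): SCN and Br mutually trans; SCN and Br mutually cis (chiral).

2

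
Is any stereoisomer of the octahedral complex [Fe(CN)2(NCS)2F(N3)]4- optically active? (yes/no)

yes

The distinct arrangements are (6 in all): CN trans, NCS trans; CN trans, NCS cis; CN cis, NCS trans; CN cis, NCS cis (3 arrangements, 2 chiral).
Of these, 2 lack any improper symmetry element and so occur as enantiomeric pairs, giving 6 + 2 = 8 stereoisomers in total.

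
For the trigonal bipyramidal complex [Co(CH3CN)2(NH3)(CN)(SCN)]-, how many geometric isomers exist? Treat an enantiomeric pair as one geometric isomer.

7

A trigonal bipyramid has two axial and three equatorial sites, which are chemically inequivalent.
Exhaustive case analysis gives 7 geometric isomers.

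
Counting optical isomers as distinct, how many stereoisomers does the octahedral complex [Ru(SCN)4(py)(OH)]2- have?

2

In an octahedral complex each vertex has one trans partner and four cis neighbours.
Working through the distinct placements yields 2 geometric isomers: py and OH mutually cis; py and OH mutually trans.
Each arrangement has an internal mirror plane or centre of symmetry, so none is chiral.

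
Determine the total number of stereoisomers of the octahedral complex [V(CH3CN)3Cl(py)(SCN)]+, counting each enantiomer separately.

5

In an octahedral complex each vertex has one trans partner and four cis neighbours.
Working through the distinct placements yields 4 geometric isomers: CH3CN mer (3 arrangements); CH3CN fac (chiral).
One of these lacks any improper symmetry element and so occurs as an enantiomeric pair, giving 4 + 1 = 5 stereoisomers in total.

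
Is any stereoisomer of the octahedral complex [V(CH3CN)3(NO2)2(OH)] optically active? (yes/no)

no

The six octahedral sites form three mutually perpendicular trans pairs.
Systematic placement gives 3 geometric isomers: CH3CN mer, NO2 cis; CH3CN mer, NO2 trans; CH3CN fac, NO2 cis.
Each arrangement has an internal mirror plane or centre of symmetry, so none is chiral.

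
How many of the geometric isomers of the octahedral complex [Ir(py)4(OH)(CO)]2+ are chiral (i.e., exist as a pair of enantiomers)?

0

In an octahedral complex each vertex has one trans partner and four cis neighbours.
Working through the distinct placements yields 2 geometric isomers: OH and CO mutually trans; OH and CO mutually cis.
Each arrangement has an internal mirror plane or centre of symmetry, so none is chiral.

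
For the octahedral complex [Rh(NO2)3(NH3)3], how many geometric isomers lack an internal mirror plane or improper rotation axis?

An octahedron has six vertices in three trans pairs; every non-trans pair is cis.
Working through the distinct placements yields 2 geometric isomers: NO2 mer; NO2 fac.
Each arrangement has an internal mirror plane or centre of symmetry, so none is chiral.

0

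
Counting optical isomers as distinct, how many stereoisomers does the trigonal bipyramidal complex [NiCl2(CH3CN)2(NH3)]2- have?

Systematic enumeration (placing each ligand type in turn and discarding arrangements equivalent by rotation or reflection) gives 5 geometric isomers.
One of these lacks any improper symmetry element and so occurs as an enantiomeric pair, giving 5 + 1 = 6 stereoisomers in total.

6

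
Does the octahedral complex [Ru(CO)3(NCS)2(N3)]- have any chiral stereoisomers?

The six octahedral sites form three mutually perpendicular trans pairs.
Systematic placement gives 3 geometric isomers: CO mer, NCS trans; CO mer, NCS cis; CO fac, NCS cis.
Each arrangement has an internal mirror plane or centre of symmetry, so none is chiral.

no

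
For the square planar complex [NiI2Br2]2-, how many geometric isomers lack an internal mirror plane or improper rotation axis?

In a square planar complex each vertex has one trans partner and two cis neighbours.
The distinct arrangements are (2 in all): I cis; I trans.
Each arrangement has an internal mirror plane or centre of symmetry, so none is chiral.

0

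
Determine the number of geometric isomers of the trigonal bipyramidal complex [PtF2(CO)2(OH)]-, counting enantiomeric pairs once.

A trigonal bipyramid has two axial and three equatorial sites, which are chemically inequivalent.
Exhaustive case analysis gives 5 geometric isomers.

5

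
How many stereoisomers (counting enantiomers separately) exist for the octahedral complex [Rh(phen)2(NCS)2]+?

3

Each phen is bidentate and must span two cis positions.
Working through the distinct placements yields 2 geometric isomers: NCS trans; NCS cis (chiral).
One of these lacks any improper symmetry element and so occurs as an enantiomeric pair, giving 2 + 1 = 3 stereoisomers in total.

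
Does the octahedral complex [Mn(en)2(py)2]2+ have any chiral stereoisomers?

An octahedron has six vertices in three trans pairs; every non-trans pair is cis.
Each en is bidentate and must span two cis positions.
Systematic placement gives 2 geometric isomers: py trans; py cis (chiral).
One of these lacks any improper symmetry element and so occurs as an enantiomeric pair, giving 2 + 1 = 3 stereoisomers in total.

yes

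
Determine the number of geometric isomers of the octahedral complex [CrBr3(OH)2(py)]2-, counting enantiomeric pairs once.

An octahedron has six vertices in three trans pairs; every non-trans pair is cis.
The distinct arrangements are (3 in all): Br mer, OH cis; Br mer, OH trans; Br fac, OH cis.

3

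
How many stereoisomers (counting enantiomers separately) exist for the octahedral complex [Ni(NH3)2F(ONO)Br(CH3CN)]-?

15

The six octahedral sites form three mutually perpendicular trans pairs.
Exhaustive case analysis gives 9 geometric isomers.
Of these, 6 lack any improper symmetry element and so occur as enantiomeric pairs, giving 9 + 6 = 15 stereoisomers in total.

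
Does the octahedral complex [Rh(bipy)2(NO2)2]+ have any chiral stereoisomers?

yes

Each bipy is bidentate and must span two cis positions.
Working through the distinct placements yields 2 geometric isomers: NO2 trans; NO2 cis (chiral).
One of these lacks any improper symmetry element and so occurs as an enantiomeric pair, giving 2 + 1 = 3 stereoisomers in total.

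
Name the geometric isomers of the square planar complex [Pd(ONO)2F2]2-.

cis and trans

In a square planar complex each vertex has one trans partner and two cis neighbours.
Systematic placement gives 2 geometric isomers: ONO cis; ONO trans.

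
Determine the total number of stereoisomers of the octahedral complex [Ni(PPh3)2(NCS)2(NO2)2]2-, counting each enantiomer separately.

6

The six octahedral sites form three mutually perpendicular trans pairs.
The distinct arrangements are (5 in all): PPh3 trans, NCS trans, NO2 trans; PPh3 cis, NCS trans, NO2 cis; PPh3 trans, NCS cis, NO2 cis; PPh3 cis, NCS cis, NO2 cis (chiral); PPh3 cis, NCS cis, NO2 trans.
One of these lacks any improper symmetry element and so occurs as an enantiomeric pair, giving 5 + 1 = 6 stereoisomers in total.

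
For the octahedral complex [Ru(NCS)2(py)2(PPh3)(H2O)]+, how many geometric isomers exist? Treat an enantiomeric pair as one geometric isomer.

6

There are 6 geometric isomers: NCS cis, py trans; NCS cis, py cis (3 arrangements, 2 chiral); NCS trans, py trans; NCS trans, py cis.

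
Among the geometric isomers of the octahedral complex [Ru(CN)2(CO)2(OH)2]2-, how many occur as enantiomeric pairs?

1

In an octahedral complex each vertex has one trans partner and four cis neighbours.
Working through the distinct placements yields 5 geometric isomers: CN trans, CO trans, OH trans; CN trans, CO cis, OH cis; CN cis, CO cis, OH trans; CN cis, CO cis, OH cis (chiral); CN cis, CO trans, OH cis.
One of these lacks any improper symmetry element and so occurs as an enantiomeric pair, giving 5 + 1 = 6 stereoisomers in total.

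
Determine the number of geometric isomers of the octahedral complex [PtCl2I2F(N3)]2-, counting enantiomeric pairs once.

Systematic placement gives 6 geometric isomers: Cl trans, I cis; Cl trans, I trans; Cl cis, I cis (3 arrangements, 2 chiral); Cl cis, I trans.

6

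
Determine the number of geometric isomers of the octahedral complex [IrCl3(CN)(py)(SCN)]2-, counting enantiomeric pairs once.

4

In an octahedral complex each vertex has one trans partner and four cis neighbours.
Systematic placement gives 4 geometric isomers: Cl mer (3 arrangements); Cl fac (chiral).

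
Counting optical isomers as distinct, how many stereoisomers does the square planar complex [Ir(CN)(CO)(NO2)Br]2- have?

3

Systematic placement gives 3 geometric isomers: (Br/CO trans, CN/NO2 trans); (Br/NO2 trans, CN/CO trans); (Br/CN trans, CO/NO2 trans).
Each arrangement has an internal mirror plane or centre of symmetry, so none is chiral.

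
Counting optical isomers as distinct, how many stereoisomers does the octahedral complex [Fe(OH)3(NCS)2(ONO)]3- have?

3

The six octahedral sites form three mutually perpendicular trans pairs.
Working through the distinct placements yields 3 geometric isomers: OH mer, NCS trans; OH fac, NCS cis; OH mer, NCS cis.
Each arrangement has an internal mirror plane or centre of symmetry, so none is chiral.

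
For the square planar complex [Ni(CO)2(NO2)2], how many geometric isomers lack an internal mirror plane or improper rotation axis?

0

A square has two trans pairs of vertices; adjacent vertices are cis.
There are 2 geometric isomers: CO cis; CO trans.
Each arrangement has an internal mirror plane or centre of symmetry, so none is chiral.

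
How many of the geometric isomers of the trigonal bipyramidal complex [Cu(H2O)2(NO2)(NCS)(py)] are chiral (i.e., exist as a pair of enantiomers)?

Systematic enumeration (placing each ligand type in turn and discarding arrangements equivalent by rotation or reflection) gives 7 geometric isomers.
Of these, 3 lack any improper symmetry element and so occur as enantiomeric pairs, giving 7 + 3 = 10 stereoisomers in total.

3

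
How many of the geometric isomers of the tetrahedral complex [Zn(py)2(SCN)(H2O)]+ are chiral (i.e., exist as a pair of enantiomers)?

0

In a tetrahedral complex all four positions are equivalent and every pair of ligands is adjacent — there is no cis/trans distinction.
Only one geometric arrangement is possible.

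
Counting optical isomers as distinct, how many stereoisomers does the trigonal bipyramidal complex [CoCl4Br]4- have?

2

In a trigonal bipyramid the two axial positions differ from the three equatorial ones.
Systematic placement gives 2 geometric isomers: Br axial; Br equatorial.
Each arrangement has an internal mirror plane or centre of symmetry, so none is chiral.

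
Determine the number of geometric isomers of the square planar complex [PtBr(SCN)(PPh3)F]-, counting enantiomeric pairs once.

In a square planar complex each vertex has one trans partner and two cis neighbours.
The distinct arrangements are (3 in all): (Br/PPh3 trans, F/SCN trans); (Br/SCN trans, F/PPh3 trans); (Br/F trans, PPh3/SCN trans).

3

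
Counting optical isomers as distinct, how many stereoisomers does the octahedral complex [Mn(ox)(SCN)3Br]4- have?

The six octahedral sites form three mutually perpendicular trans pairs.
Each ox is bidentate and must span two cis positions.
Systematic placement gives 2 geometric isomers: SCN fac; SCN mer.
Each arrangement has an internal mirror plane or centre of symmetry, so none is chiral.

2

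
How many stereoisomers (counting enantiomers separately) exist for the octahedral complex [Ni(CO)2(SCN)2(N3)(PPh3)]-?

8

In an octahedral complex each vertex has one trans partner and four cis neighbours.
The distinct arrangements are (6 in all): CO trans, SCN trans; CO trans, SCN cis; CO cis, SCN trans; CO cis, SCN cis (3 arrangements, 2 chiral).
Of these, 2 lack any improper symmetry element and so occur as enantiomeric pairs, giving 6 + 2 = 8 stereoisomers in total.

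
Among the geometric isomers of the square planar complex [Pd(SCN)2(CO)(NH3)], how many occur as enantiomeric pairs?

In a square planar complex each vertex has one trans partner and two cis neighbours.
Systematic placement gives 2 geometric isomers: SCN cis; SCN trans.
Each arrangement has an internal mirror plane or centre of symmetry, so none is chiral.

0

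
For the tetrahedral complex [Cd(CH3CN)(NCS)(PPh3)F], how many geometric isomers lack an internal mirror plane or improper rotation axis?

All four vertices of a tetrahedron are equivalent and mutually adjacent, so cis/trans isomerism cannot arise.
Only one geometric arrangement is possible; it has no improper symmetry element, so it exists as a pair of enantiomers (2 stereoisomers).

1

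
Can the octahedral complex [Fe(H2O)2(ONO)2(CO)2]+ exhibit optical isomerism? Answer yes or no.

In an octahedral complex each vertex has one trans partner and four cis neighbours.
Working through the distinct placements yields 5 geometric isomers: H2O trans, ONO trans, CO trans; H2O cis, ONO cis, CO trans; H2O cis, ONO trans, CO cis; H2O cis, ONO cis, CO cis (chiral); H2O trans, ONO cis, CO cis.
One of these lacks any improper symmetry element and so occurs as an enantiomeric pair, giving 5 + 1 = 6 stereoisomers in total.

yes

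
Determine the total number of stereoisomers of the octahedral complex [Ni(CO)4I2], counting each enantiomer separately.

2

There are 2 geometric isomers: I trans; I cis.
Each arrangement has an internal mirror plane or centre of symmetry, so none is chiral.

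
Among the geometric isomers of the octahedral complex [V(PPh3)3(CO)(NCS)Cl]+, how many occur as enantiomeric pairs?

1

Systematic placement gives 4 geometric isomers: PPh3 mer (3 arrangements); PPh3 fac (chiral).
One of these lacks any improper symmetry element and so occurs as an enantiomeric pair, giving 4 + 1 = 5 stereoisomers in total.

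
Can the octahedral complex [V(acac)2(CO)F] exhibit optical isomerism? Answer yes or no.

yes

An octahedron has six vertices in three trans pairs; every non-trans pair is cis.
Each acac is bidentate and must span two cis positions.
The distinct arrangements are (2 in all): CO and F mutually trans; CO and F mutually cis (chiral).
One of these lacks any improper symmetry element and so occurs as an enantiomeric pair, giving 2 + 1 = 3 stereoisomers in total.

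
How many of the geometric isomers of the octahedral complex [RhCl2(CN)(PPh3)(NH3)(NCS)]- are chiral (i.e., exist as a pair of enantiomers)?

6

The six octahedral sites form three mutually perpendicular trans pairs.
Placing the ligands in turn and identifying arrangements related by rotation or reflection leaves 9 distinct geometric isomers.
Of these, 6 lack any improper symmetry element and so occur as enantiomeric pairs, giving 9 + 6 = 15 stereoisomers in total.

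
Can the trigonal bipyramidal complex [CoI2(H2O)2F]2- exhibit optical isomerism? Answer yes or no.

Systematic enumeration (placing each ligand type in turn and discarding arrangements equivalent by rotation or reflection) gives 5 geometric isomers.
One of these lacks any improper symmetry element and so occurs as an enantiomeric pair, giving 5 + 1 = 6 stereoisomers in total.

yes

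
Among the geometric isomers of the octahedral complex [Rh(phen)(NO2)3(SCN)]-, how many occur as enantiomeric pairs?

0

The six octahedral sites form three mutually perpendicular trans pairs.
Each phen is bidentate and must span two cis positions.
The distinct arrangements are (2 in all): NO2 mer; NO2 fac.
Each arrangement has an internal mirror plane or centre of symmetry, so none is chiral.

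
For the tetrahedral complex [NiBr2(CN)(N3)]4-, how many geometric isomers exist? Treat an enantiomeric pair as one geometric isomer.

In a tetrahedral complex all four positions are equivalent and every pair of ligands is adjacent — there is no cis/trans distinction.
Only one geometric arrangement is possible.

1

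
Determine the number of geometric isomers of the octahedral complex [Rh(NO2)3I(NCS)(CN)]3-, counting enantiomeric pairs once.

4

An octahedron has six vertices in three trans pairs; every non-trans pair is cis.
There are 4 geometric isomers: NO2 mer (3 arrangements); NO2 fac (chiral).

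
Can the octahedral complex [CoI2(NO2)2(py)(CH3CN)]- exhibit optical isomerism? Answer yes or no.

An octahedron has six vertices in three trans pairs; every non-trans pair is cis.
Working through the distinct placements yields 6 geometric isomers: I cis, NO2 cis (3 arrangements, 2 chiral); I cis, NO2 trans; I trans, NO2 cis; I trans, NO2 trans.
Of these, 2 lack any improper symmetry element and so occur as enantiomeric pairs, giving 6 + 2 = 8 stereoisomers in total.

yes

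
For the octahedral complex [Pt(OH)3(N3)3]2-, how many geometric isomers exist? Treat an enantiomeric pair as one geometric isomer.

2

An octahedron has six vertices in three trans pairs; every non-trans pair is cis.
The distinct arrangements are (2 in all): OH mer; OH fac.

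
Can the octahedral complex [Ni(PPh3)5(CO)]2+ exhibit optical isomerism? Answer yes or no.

no

An octahedron has six vertices in three trans pairs; every non-trans pair is cis.
Only one geometric arrangement is possible.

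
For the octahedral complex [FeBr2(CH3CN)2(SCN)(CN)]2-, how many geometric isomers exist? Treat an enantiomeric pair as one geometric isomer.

6

In an octahedral complex each vertex has one trans partner and four cis neighbours.
Working through the distinct placements yields 6 geometric isomers: Br trans, CH3CN trans; Br trans, CH3CN cis; Br cis, CH3CN cis (3 arrangements, 2 chiral); Br cis, CH3CN trans.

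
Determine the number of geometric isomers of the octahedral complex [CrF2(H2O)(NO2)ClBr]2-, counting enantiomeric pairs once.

9

Exhaustive case analysis gives 9 geometric isomers.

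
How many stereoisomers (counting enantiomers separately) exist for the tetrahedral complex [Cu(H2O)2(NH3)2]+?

1

Only one geometric arrangement is possible.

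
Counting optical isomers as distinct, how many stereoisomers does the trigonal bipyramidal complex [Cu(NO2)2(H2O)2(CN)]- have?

6

Exhaustive case analysis gives 5 geometric isomers.
One of these lacks any improper symmetry element and so occurs as an enantiomeric pair, giving 5 + 1 = 6 stereoisomers in total.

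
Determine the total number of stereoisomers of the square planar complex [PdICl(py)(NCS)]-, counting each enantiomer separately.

3

In a square planar complex each vertex has one trans partner and two cis neighbours.
The distinct arrangements are (3 in all): (Cl/NCS trans, I/py trans); (Cl/py trans, I/NCS trans); (Cl/I trans, NCS/py trans).
Each arrangement has an internal mirror plane or centre of symmetry, so none is chiral.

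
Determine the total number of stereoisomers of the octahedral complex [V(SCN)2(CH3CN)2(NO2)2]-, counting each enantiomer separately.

The distinct arrangements are (5 in all): SCN trans, CH3CN trans, NO2 trans; SCN cis, CH3CN trans, NO2 cis; SCN trans, CH3CN cis, NO2 cis; SCN cis, CH3CN cis, NO2 cis (chiral); SCN cis, CH3CN cis, NO2 trans.
One of these lacks any improper symmetry element and so occurs as an enantiomeric pair, giving 5 + 1 = 6 stereoisomers in total.

6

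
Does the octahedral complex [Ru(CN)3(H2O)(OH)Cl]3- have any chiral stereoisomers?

In an octahedral complex each vertex has one trans partner and four cis neighbours.
There are 4 geometric isomers: CN mer (3 arrangements); CN fac (chiral).
One of these lacks any improper symmetry element and so occurs as an enantiomeric pair, giving 4 + 1 = 5 stereoisomers in total.

yes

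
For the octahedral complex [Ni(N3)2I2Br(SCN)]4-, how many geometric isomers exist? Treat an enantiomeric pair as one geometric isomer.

6

Systematic placement gives 6 geometric isomers: N3 cis, I cis (3 arrangements, 2 chiral); N3 trans, I cis; N3 cis, I trans; N3 trans, I trans.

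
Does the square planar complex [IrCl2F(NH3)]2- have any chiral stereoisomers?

A square has two trans pairs of vertices; adjacent vertices are cis.
Systematic placement gives 2 geometric isomers: Cl cis; Cl trans.
Each arrangement has an internal mirror plane or centre of symmetry, so none is chiral.

no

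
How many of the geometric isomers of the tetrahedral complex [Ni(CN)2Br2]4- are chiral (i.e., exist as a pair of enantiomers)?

Only one geometric arrangement is possible.

0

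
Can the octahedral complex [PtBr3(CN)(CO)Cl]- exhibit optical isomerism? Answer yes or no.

The six octahedral sites form three mutually perpendicular trans pairs.
The distinct arrangements are (4 in all): Br mer (3 arrangements); Br fac (chiral).
One of these lacks any improper symmetry element and so occurs as an enantiomeric pair, giving 4 + 1 = 5 stereoisomers in total.

yes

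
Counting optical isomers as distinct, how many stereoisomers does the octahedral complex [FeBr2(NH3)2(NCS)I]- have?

8

The six octahedral sites form three mutually perpendicular trans pairs.
Working through the distinct placements yields 6 geometric isomers: Br trans, NH3 trans; Br trans, NH3 cis; Br cis, NH3 trans; Br cis, NH3 cis (3 arrangements, 2 chiral).
Of these, 2 lack any improper symmetry element and so occur as enantiomeric pairs, giving 6 + 2 = 8 stereoisomers in total.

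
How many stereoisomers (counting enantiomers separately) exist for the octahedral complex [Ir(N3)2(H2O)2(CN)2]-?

An octahedron has six vertices in three trans pairs; every non-trans pair is cis.
Systematic placement gives 5 geometric isomers: N3 trans, H2O trans, CN trans; N3 cis, H2O cis, CN trans; N3 trans, H2O cis, CN cis; N3 cis, H2O cis, CN cis (chiral); N3 cis, H2O trans, CN cis.
One of these lacks any improper symmetry element and so occurs as an enantiomeric pair, giving 5 + 1 = 6 stereoisomers in total.

6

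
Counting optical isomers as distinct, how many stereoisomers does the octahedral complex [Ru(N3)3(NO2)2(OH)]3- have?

3

In an octahedral complex each vertex has one trans partner and four cis neighbours.
Systematic placement gives 3 geometric isomers: N3 mer, NO2 cis; N3 mer, NO2 trans; N3 fac, NO2 cis.
Each arrangement has an internal mirror plane or centre of symmetry, so none is chiral.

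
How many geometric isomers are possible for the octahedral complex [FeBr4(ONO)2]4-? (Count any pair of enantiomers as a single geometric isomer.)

2

In an octahedral complex each vertex has one trans partner and four cis neighbours.
There are 2 geometric isomers: ONO trans; ONO cis.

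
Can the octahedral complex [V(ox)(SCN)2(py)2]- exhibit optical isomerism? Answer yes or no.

The six octahedral sites form three mutually perpendicular trans pairs.
Each ox is bidentate and must span two cis positions.
The distinct arrangements are (3 in all): SCN trans, py cis; SCN cis, py trans; SCN cis, py cis (chiral).
One of these lacks any improper symmetry element and so occurs as an enantiomeric pair, giving 3 + 1 = 4 stereoisomers in total.

yes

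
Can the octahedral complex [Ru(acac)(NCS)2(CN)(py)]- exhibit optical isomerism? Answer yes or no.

yes

In an octahedral complex each vertex has one trans partner and four cis neighbours.
Each acac is bidentate and must span two cis positions.
The distinct arrangements are (4 in all): NCS cis (3 arrangements, 2 chiral); NCS trans.
Of these, 2 lack any improper symmetry element and so occur as enantiomeric pairs, giving 4 + 2 = 6 stereoisomers in total.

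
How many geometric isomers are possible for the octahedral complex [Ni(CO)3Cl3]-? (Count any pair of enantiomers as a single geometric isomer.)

Systematic placement gives 2 geometric isomers: CO mer; CO fac.

2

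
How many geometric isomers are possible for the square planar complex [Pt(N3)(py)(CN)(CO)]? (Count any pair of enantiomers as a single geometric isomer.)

3

A square has two trans pairs of vertices; adjacent vertices are cis.
The distinct arrangements are (3 in all): (CN/N3 trans, CO/py trans); (CN/py trans, CO/N3 trans); (CN/CO trans, N3/py trans).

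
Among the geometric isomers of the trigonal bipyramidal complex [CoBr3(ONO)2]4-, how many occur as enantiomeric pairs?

Systematic placement gives 3 geometric isomers: ONO both equatorial; ONO one axial, one equatorial; ONO both axial.
Each arrangement has an internal mirror plane or centre of symmetry, so none is chiral.

0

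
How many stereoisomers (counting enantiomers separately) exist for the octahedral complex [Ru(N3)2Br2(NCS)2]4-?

An octahedron has six vertices in three trans pairs; every non-trans pair is cis.
Systematic placement gives 5 geometric isomers: N3 trans, Br trans, NCS trans; N3 cis, Br trans, NCS cis; N3 cis, Br cis, NCS trans; N3 cis, Br cis, NCS cis (chiral); N3 trans, Br cis, NCS cis.
One of these lacks any improper symmetry element and so occurs as an enantiomeric pair, giving 5 + 1 = 6 stereoisomers in total.

6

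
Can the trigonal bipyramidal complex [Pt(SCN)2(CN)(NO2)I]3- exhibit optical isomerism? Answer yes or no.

A trigonal bipyramid has two axial and three equatorial sites, which are chemically inequivalent.
Exhaustive case analysis gives 7 geometric isomers.
Of these, 3 lack any improper symmetry element and so occur as enantiomeric pairs, giving 7 + 3 = 10 stereoisomers in total.

yes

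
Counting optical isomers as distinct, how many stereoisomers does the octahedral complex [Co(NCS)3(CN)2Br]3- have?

3

In an octahedral complex each vertex has one trans partner and four cis neighbours.
Working through the distinct placements yields 3 geometric isomers: NCS mer, CN cis; NCS mer, CN trans; NCS fac, CN cis.
Each arrangement has an internal mirror plane or centre of symmetry, so none is chiral.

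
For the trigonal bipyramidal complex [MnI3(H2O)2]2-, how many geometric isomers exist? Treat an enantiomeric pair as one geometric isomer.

3

In a trigonal bipyramid the two axial positions differ from the three equatorial ones.
Working through the distinct placements yields 3 geometric isomers: H2O both axial; H2O one axial, one equatorial; H2O both equatorial.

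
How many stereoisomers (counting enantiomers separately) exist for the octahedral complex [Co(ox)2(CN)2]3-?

3

An octahedron has six vertices in three trans pairs; every non-trans pair is cis.
Each ox is bidentate and must span two cis positions.
The distinct arrangements are (2 in all): CN trans; CN cis (chiral).
One of these lacks any improper symmetry element and so occurs as an enantiomeric pair, giving 2 + 1 = 3 stereoisomers in total.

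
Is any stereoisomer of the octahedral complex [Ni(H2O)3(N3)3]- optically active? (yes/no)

no

Systematic placement gives 2 geometric isomers: H2O mer; H2O fac.
Each arrangement has an internal mirror plane or centre of symmetry, so none is chiral.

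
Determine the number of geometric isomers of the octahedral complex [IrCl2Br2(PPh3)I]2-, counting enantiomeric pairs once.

In an octahedral complex each vertex has one trans partner and four cis neighbours.
Systematic placement gives 6 geometric isomers: Cl trans, Br trans; Cl cis, Br trans; Cl cis, Br cis (3 arrangements, 2 chiral); Cl trans, Br cis.

6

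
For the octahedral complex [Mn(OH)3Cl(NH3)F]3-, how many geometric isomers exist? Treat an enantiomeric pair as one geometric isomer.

4

There are 4 geometric isomers: OH mer (3 arrangements); OH fac (chiral).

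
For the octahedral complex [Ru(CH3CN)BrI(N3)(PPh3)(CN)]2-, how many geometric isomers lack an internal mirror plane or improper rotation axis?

In an octahedral complex each vertex has one trans partner and four cis neighbours.
Placing the ligands in turn and identifying arrangements related by rotation or reflection leaves 15 distinct geometric isomers.
Of these, 15 lack any improper symmetry element and so occur as enantiomeric pairs, giving 15 + 15 = 30 stereoisomers in total.

15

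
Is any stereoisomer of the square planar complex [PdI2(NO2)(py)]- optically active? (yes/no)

A square has two trans pairs of vertices; adjacent vertices are cis.
There are 2 geometric isomers: I cis; I trans.
Each arrangement has an internal mirror plane or centre of symmetry, so none is chiral.

no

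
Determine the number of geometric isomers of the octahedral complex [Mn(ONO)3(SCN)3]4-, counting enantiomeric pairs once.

An octahedron has six vertices in three trans pairs; every non-trans pair is cis.
Systematic placement gives 2 geometric isomers: ONO mer; ONO fac.

2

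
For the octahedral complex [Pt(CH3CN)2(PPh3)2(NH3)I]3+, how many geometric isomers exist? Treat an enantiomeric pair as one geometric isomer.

6

The distinct arrangements are (6 in all): CH3CN trans, PPh3 trans; CH3CN trans, PPh3 cis; CH3CN cis, PPh3 trans; CH3CN cis, PPh3 cis (3 arrangements, 2 chiral).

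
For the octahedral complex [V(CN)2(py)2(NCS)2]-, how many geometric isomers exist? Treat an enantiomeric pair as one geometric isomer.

5

An octahedron has six vertices in three trans pairs; every non-trans pair is cis.
There are 5 geometric isomers: CN trans, py trans, NCS trans; CN trans, py cis, NCS cis; CN cis, py trans, NCS cis; CN cis, py cis, NCS cis (chiral); CN cis, py cis, NCS trans.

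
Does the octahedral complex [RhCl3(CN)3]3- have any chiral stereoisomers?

There are 2 geometric isomers: Cl mer; Cl fac.
Each arrangement has an internal mirror plane or centre of symmetry, so none is chiral.

no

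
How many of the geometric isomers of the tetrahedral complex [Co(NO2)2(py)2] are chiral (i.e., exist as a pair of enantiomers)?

Only one geometric arrangement is possible.

0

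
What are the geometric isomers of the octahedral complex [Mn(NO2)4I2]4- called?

The six octahedral sites form three mutually perpendicular trans pairs.
Systematic placement gives 2 geometric isomers: I trans; I cis.

cis and trans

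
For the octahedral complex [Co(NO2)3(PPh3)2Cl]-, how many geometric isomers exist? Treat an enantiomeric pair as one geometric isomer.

3

The six octahedral sites form three mutually perpendicular trans pairs.
The distinct arrangements are (3 in all): NO2 mer, PPh3 trans; NO2 fac, PPh3 cis; NO2 mer, PPh3 cis.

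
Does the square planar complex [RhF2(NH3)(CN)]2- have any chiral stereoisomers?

A square has two trans pairs of vertices; adjacent vertices are cis.
The distinct arrangements are (2 in all): F cis; F trans.
Each arrangement has an internal mirror plane or centre of symmetry, so none is chiral.

no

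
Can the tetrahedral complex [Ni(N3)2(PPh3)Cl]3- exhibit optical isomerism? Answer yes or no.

In a tetrahedral complex all four positions are equivalent and every pair of ligands is adjacent — there is no cis/trans distinction.
Only one geometric arrangement is possible.

no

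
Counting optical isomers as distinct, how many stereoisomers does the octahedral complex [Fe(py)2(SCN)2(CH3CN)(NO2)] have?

8

In an octahedral complex each vertex has one trans partner and four cis neighbours.
Working through the distinct placements yields 6 geometric isomers: py trans, SCN trans; py cis, SCN cis (3 arrangements, 2 chiral); py trans, SCN cis; py cis, SCN trans.
Of these, 2 lack any improper symmetry element and so occur as enantiomeric pairs, giving 6 + 2 = 8 stereoisomers in total.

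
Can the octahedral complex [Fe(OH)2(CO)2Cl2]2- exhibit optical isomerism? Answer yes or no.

yes

The six octahedral sites form three mutually perpendicular trans pairs.
There are 5 geometric isomers: OH trans, CO trans, Cl trans; OH cis, CO trans, Cl cis; OH trans, CO cis, Cl cis; OH cis, CO cis, Cl cis (chiral); OH cis, CO cis, Cl trans.
One of these lacks any improper symmetry element and so occurs as an enantiomeric pair, giving 5 + 1 = 6 stereoisomers in total.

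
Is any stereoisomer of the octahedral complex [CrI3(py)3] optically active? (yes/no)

no

An octahedron has six vertices in three trans pairs; every non-trans pair is cis.
The distinct arrangements are (2 in all): I mer; I fac.
Each arrangement has an internal mirror plane or centre of symmetry, so none is chiral.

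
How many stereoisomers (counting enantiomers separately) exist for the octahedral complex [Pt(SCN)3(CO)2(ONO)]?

The six octahedral sites form three mutually perpendicular trans pairs.
There are 3 geometric isomers: SCN mer, CO trans; SCN mer, CO cis; SCN fac, CO cis.
Each arrangement has an internal mirror plane or centre of symmetry, so none is chiral.

3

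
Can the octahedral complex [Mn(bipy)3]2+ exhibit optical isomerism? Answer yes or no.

yes

An octahedron has six vertices in three trans pairs; every non-trans pair is cis.
Each bipy is bidentate and must span two cis positions.
Only one geometric arrangement is possible; it has no improper symmetry element, so it exists as a pair of enantiomers (2 stereoisomers).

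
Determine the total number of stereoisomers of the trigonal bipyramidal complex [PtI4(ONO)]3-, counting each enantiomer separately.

A trigonal bipyramid has two axial and three equatorial sites, which are chemically inequivalent.
Systematic placement gives 2 geometric isomers: ONO equatorial; ONO axial.
Each arrangement has an internal mirror plane or centre of symmetry, so none is chiral.

2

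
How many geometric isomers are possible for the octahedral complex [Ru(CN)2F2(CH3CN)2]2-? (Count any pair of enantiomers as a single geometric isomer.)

5

An octahedron has six vertices in three trans pairs; every non-trans pair is cis.
Working through the distinct placements yields 5 geometric isomers: CN trans, F trans, CH3CN trans; CN cis, F cis, CH3CN trans; CN cis, F trans, CH3CN cis; CN cis, F cis, CH3CN cis (chiral); CN trans, F cis, CH3CN cis.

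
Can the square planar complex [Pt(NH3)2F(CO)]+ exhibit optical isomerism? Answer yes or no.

Working through the distinct placements yields 2 geometric isomers: NH3 cis; NH3 trans.
Each arrangement has an internal mirror plane or centre of symmetry, so none is chiral.

no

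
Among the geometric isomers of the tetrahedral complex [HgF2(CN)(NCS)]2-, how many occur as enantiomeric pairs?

In a tetrahedral complex all four positions are equivalent and every pair of ligands is adjacent — there is no cis/trans distinction.
Only one geometric arrangement is possible.

0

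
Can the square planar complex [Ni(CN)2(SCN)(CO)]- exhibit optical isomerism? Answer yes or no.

In a square planar complex each vertex has one trans partner and two cis neighbours.
Systematic placement gives 2 geometric isomers: CN cis; CN trans.
Each arrangement has an internal mirror plane or centre of symmetry, so none is chiral.

no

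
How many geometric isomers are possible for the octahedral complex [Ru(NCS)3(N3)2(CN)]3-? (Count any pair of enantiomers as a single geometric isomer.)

An octahedron has six vertices in three trans pairs; every non-trans pair is cis.
Working through the distinct placements yields 3 geometric isomers: NCS mer, N3 cis; NCS mer, N3 trans; NCS fac, N3 cis.

3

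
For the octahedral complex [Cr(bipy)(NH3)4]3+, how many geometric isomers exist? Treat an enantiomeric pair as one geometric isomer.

1

An octahedron has six vertices in three trans pairs; every non-trans pair is cis.
Each bipy is bidentate and must span two cis positions.
Only one geometric arrangement is possible.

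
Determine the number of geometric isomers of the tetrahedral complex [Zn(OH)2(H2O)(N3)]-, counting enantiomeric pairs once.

1

In a tetrahedral complex all four positions are equivalent and every pair of ligands is adjacent — there is no cis/trans distinction.
Only one geometric arrangement is possible.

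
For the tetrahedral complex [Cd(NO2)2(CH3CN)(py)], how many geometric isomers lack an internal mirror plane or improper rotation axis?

In a tetrahedral complex all four positions are equivalent and every pair of ligands is adjacent — there is no cis/trans distinction.
Only one geometric arrangement is possible.

0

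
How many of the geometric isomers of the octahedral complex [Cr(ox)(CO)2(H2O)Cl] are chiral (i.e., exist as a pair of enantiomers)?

Each ox is bidentate and must span two cis positions.
Systematic placement gives 4 geometric isomers: CO trans; CO cis (3 arrangements, 2 chiral).
Of these, 2 lack any improper symmetry element and so occur as enantiomeric pairs, giving 4 + 2 = 6 stereoisomers in total.

2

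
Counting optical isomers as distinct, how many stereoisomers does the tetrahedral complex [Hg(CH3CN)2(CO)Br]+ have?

1

In a tetrahedral complex all four positions are equivalent and every pair of ligands is adjacent — there is no cis/trans distinction.
Only one geometric arrangement is possible.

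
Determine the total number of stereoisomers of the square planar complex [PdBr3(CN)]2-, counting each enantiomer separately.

1

Only one geometric arrangement is possible.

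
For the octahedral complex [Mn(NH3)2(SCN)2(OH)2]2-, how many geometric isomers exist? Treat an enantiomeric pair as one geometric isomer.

5

The six octahedral sites form three mutually perpendicular trans pairs.
Working through the distinct placements yields 5 geometric isomers: NH3 trans, SCN trans, OH trans; NH3 trans, SCN cis, OH cis; NH3 cis, SCN trans, OH cis; NH3 cis, SCN cis, OH cis (chiral); NH3 cis, SCN cis, OH trans.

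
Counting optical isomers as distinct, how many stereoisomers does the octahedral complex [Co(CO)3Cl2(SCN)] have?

An octahedron has six vertices in three trans pairs; every non-trans pair is cis.
The distinct arrangements are (3 in all): CO mer, Cl cis; CO mer, Cl trans; CO fac, Cl cis.
Each arrangement has an internal mirror plane or centre of symmetry, so none is chiral.

3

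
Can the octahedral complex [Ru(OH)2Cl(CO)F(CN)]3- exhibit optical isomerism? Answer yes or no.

The six octahedral sites form three mutually perpendicular trans pairs.
Placing the ligands in turn and identifying arrangements related by rotation or reflection leaves 9 distinct geometric isomers.
Of these, 6 lack any improper symmetry element and so occur as enantiomeric pairs, giving 9 + 6 = 15 stereoisomers in total.

yes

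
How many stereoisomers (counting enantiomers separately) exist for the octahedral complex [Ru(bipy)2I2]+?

3

Each bipy is bidentate and must span two cis positions.
Working through the distinct placements yields 2 geometric isomers: I trans; I cis (chiral).
One of these lacks any improper symmetry element and so occurs as an enantiomeric pair, giving 2 + 1 = 3 stereoisomers in total.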